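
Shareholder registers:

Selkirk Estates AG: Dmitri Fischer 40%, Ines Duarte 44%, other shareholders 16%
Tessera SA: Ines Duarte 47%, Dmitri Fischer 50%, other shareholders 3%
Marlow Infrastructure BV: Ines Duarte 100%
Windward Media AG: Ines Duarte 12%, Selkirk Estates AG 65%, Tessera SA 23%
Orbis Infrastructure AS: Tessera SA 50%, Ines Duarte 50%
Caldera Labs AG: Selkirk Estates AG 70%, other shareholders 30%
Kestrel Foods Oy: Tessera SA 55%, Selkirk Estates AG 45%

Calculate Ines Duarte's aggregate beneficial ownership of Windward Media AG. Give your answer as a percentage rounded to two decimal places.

51.41%

Ines reaches Windward along 3 paths.
Direct stake: 12% = 12%.
Via Selkirk: 44% × 65% = 28.6%.
Via Tessera: 47% × 23% = 10.81%.
Total: 12% + 28.6% + 10.81% = 51.41%.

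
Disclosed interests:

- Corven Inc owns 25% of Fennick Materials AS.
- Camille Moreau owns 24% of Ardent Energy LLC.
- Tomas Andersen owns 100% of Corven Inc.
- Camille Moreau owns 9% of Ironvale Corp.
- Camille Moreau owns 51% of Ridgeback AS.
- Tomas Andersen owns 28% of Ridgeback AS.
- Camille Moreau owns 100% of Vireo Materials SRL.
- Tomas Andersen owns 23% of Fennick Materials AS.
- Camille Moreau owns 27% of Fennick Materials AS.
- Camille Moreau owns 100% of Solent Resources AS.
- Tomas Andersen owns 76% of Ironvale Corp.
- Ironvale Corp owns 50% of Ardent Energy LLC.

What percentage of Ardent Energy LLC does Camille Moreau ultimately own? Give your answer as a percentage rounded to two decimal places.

28.50%

Camille reaches Ardent along 2 paths.
Direct stake: 24% = 24%.
Via Ironvale: 9% × 50% = 4.5%.
Total: 24% + 4.5% = 28.5%.
Rounded: 28.50%.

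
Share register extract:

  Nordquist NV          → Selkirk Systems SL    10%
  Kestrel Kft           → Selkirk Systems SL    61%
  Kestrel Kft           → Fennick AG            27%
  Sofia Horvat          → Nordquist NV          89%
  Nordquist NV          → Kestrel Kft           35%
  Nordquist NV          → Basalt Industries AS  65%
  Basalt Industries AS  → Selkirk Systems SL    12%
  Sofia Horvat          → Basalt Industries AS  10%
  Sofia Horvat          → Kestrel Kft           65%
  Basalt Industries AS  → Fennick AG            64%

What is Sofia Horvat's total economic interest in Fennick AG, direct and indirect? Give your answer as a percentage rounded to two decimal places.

Sofia reaches Fennick along 4 paths.
Via Nordquist → Basalt: 89% × 65% × 64% = 37.024%.
Via Basalt: 10% × 64% = 6.4%.
Via Kestrel: 65% × 27% = 17.55%.
Via Nordquist → Kestrel: 89% × 35% × 27% = 8.4105%.
Total: 37.024% + 6.4% + 17.55% + 8.4105% = 69.3845%.
Rounded: 69.38%.

69.38%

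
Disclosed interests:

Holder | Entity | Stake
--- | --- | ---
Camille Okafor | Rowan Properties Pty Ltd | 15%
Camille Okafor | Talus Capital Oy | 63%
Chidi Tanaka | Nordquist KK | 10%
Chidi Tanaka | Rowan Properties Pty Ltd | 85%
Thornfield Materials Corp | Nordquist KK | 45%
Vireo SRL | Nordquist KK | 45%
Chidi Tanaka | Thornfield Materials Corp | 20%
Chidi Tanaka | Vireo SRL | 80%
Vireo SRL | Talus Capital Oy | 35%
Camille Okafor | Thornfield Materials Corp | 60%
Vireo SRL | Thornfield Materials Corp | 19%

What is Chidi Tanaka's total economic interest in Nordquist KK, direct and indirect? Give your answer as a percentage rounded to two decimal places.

Chidi reaches Nordquist along 4 paths.
Via Vireo: 80% × 45% = 36%.
Via Thornfield: 20% × 45% = 9%.
Via Vireo → Thornfield: 80% × 19% × 45% = 6.84%.
Direct stake: 10% = 10%.
Total: 36% + 9% + 6.84% + 10% = 61.84%.

61.84%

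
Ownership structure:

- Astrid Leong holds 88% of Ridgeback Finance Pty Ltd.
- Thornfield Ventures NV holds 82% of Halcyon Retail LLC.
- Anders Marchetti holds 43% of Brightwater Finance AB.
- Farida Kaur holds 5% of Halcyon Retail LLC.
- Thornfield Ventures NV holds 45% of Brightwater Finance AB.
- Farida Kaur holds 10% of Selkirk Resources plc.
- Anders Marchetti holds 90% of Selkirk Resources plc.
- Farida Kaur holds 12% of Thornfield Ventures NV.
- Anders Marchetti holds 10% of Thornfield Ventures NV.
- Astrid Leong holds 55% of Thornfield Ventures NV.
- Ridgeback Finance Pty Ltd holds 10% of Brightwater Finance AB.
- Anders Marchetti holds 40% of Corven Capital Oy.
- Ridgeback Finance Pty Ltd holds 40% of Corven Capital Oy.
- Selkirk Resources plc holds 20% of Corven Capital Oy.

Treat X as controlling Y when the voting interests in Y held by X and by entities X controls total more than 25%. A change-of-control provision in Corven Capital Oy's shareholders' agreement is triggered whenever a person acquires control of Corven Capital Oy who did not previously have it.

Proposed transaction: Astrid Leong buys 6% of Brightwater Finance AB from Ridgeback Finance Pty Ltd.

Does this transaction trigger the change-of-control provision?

The purchase adds only to Astrid's holdings (Ridgeback's stake shrinks), so Astrid is the only person who could newly come to control Corven.
Astrid holds 88% of Ridgeback, so Astrid controls Ridgeback.
Ridgeback holds 40% of Corven, so Astrid controls Corven.
So Astrid already controls Corven before the transaction.
After the purchase, Astrid holds 6% of Brightwater directly, and Ridgeback's stake falls to 4%.
Astrid controlled Corven already, so this is not a new person acquiring control; every other person's position is unchanged or reduced.
No new person acquires control, so the clause is not triggered.

No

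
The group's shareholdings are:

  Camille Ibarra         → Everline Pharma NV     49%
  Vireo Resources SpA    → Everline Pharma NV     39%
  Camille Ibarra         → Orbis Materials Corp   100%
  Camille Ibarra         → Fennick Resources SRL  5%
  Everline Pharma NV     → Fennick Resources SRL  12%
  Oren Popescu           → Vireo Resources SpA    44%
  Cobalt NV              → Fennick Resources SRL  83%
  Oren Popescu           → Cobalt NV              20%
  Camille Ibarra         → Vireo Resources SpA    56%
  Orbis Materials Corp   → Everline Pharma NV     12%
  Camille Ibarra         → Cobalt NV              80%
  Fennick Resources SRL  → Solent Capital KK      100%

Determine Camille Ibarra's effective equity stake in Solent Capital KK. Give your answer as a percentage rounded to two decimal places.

Camille reaches Solent along 5 paths.
Via Fennick: 5% × 100% = 5%.
Via Cobalt → Fennick: 80% × 83% × 100% = 66.4%.
Via Orbis → Everline → Fennick: 100% × 12% × 12% × 100% = 1.44%.
Via Everline → Fennick: 49% × 12% × 100% = 5.88%.
Via Vireo → Everline → Fennick: 56% × 39% × 12% × 100% = 2.6208%.
Total: 5% + 66.4% + 1.44% + 5.88% + 2.6208% = 81.3408%.
Rounded: 81.34%.

81.34%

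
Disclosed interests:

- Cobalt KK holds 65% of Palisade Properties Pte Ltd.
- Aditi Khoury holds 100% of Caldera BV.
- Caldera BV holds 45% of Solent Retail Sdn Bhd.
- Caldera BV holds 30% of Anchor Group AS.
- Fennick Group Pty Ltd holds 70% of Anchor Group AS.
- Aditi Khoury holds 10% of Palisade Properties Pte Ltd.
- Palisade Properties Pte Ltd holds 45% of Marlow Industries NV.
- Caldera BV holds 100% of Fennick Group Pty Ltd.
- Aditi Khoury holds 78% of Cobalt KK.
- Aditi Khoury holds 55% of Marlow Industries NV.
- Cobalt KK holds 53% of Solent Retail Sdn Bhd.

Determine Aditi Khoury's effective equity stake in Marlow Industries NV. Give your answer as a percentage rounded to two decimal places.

Aditi reaches Marlow along 3 paths.
Via Palisade: 10% × 45% = 4.5%.
Via Cobalt → Palisade: 78% × 65% × 45% = 22.815%.
Direct stake: 55% = 55%.
Total: 4.5% + 22.815% + 55% = 82.315%.
Rounded: 82.32%.

82.32%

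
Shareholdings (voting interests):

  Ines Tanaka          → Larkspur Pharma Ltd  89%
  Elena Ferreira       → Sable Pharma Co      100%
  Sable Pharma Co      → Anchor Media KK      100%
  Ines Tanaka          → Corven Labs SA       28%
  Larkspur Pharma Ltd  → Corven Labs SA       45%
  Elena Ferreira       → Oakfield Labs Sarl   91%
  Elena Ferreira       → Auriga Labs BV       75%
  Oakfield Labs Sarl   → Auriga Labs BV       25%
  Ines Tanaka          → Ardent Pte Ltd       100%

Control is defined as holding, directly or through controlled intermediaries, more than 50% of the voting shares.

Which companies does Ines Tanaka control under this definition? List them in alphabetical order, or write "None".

Ardent Pte Ltd, Corven Labs SA, Larkspur Pharma Ltd

Ines holds 89% of Larkspur, so Ines controls Larkspur.
Larkspur and Ines together hold 45% + 28% = 73% of Corven, so Ines controls Corven.
Ines holds 100% of Ardent, so Ines controls Ardent.
No other company's threshold is met.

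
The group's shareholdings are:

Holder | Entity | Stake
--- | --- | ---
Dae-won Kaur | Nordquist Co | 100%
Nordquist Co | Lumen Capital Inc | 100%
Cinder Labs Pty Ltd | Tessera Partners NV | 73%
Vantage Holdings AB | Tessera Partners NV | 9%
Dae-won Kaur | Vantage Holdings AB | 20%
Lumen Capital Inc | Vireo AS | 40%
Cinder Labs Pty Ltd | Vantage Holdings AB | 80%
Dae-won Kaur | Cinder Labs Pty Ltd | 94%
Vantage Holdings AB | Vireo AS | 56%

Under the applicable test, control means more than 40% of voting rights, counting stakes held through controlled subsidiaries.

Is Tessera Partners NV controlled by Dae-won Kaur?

Yes

Dae-won holds 94% of Cinder, so Dae-won controls Cinder.
Dae-won and Cinder together hold 20% + 80% = 100% of Vantage, so Dae-won controls Vantage.
Vantage and Cinder together hold 9% + 73% = 82% of Tessera, so Dae-won controls Tessera.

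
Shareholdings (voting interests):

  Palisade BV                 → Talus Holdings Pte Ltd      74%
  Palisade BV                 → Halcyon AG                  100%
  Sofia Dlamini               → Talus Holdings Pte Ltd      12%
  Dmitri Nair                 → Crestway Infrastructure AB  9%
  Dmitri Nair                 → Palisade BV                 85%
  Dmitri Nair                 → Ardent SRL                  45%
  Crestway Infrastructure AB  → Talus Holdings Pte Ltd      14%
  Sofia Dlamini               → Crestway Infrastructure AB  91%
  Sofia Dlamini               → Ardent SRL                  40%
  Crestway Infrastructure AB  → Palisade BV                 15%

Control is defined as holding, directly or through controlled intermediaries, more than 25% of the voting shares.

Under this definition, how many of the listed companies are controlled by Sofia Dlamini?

3

Sofia holds 91% of Crestway, so Sofia controls Crestway.
Sofia holds 40% of Ardent, so Sofia controls Ardent.
Sofia and Crestway together hold 12% + 14% = 26% of Talus, so Sofia controls Talus.
No other company's threshold is met.
Sofia controls 3 companies.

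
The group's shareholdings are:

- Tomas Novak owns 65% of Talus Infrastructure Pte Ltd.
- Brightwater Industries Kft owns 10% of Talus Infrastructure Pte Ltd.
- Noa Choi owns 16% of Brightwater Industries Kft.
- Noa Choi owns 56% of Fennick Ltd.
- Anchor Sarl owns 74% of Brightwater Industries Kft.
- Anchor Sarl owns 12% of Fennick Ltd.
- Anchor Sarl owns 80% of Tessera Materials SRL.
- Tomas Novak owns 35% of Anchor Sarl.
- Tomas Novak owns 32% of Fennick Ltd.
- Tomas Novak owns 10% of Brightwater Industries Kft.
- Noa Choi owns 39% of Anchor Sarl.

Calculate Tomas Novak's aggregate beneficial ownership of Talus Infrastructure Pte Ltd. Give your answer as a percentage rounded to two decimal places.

Tomas reaches Talus along 3 paths.
Via Anchor → Brightwater: 35% × 74% × 10% = 2.59%.
Via Brightwater: 10% × 10% = 1%.
Direct stake: 65% = 65%.
Total: 2.59% + 1% + 65% = 68.59%.

68.59%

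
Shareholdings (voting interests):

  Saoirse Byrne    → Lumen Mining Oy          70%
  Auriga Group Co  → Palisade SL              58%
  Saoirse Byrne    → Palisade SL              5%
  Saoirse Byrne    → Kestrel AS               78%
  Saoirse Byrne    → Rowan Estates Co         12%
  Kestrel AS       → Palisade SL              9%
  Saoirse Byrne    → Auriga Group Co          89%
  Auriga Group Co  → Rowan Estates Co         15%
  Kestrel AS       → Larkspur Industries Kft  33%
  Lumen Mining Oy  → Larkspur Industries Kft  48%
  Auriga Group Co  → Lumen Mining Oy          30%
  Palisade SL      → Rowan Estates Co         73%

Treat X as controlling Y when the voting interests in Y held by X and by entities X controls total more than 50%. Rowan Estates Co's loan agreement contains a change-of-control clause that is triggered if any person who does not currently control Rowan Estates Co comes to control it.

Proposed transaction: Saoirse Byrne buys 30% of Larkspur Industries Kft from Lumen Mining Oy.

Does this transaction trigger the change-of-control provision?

No

The purchase adds only to Saoirse's holdings (Lumen's stake shrinks), so Saoirse is the only person who could newly come to control Rowan.
Saoirse holds 89% of Auriga, so Saoirse controls Auriga.
Saoirse holds 78% of Kestrel, so Saoirse controls Kestrel.
Saoirse and Kestrel and Auriga together hold 5% + 9% + 58% = 72% of Palisade, so Saoirse controls Palisade.
Saoirse and Palisade and Auriga together hold 12% + 73% + 15% = 100% of Rowan, so Saoirse controls Rowan.
So Saoirse already controls Rowan before the transaction.
After the purchase, Saoirse holds 30% of Larkspur directly, and Lumen's stake falls to 18%.
Saoirse controlled Rowan already, so this is not a new person acquiring control; every other person's position is unchanged or reduced.
No new person acquires control, so the clause is not triggered.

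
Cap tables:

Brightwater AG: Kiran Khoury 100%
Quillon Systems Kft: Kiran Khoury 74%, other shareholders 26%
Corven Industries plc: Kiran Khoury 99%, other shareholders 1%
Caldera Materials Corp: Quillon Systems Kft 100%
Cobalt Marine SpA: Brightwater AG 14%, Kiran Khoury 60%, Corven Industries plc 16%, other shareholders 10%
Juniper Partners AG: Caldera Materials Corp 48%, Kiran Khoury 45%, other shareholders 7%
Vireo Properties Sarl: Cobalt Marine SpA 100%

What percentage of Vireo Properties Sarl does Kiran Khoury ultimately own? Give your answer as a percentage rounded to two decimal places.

89.84%

Kiran reaches Vireo along 3 paths.
Via Brightwater → Cobalt: 100% × 14% × 100% = 14%.
Via Cobalt: 60% × 100% = 60%.
Via Corven → Cobalt: 99% × 16% × 100% = 15.84%.
Total: 14% + 60% + 15.84% = 89.84%.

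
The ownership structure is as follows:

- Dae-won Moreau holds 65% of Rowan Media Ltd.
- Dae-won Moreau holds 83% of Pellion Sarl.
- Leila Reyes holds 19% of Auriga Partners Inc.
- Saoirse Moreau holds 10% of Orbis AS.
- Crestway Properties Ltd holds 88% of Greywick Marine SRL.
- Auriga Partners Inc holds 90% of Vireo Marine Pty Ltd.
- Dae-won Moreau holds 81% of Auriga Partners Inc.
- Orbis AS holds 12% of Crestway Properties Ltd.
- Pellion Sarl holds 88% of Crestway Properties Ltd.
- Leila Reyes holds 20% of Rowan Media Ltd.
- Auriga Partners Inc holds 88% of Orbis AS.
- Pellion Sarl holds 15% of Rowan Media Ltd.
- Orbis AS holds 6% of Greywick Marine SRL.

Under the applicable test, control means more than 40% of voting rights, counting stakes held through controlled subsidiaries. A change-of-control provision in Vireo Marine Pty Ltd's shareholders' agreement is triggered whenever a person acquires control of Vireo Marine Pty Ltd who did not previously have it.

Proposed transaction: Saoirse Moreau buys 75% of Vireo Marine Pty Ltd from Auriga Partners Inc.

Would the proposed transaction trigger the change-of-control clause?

Yes

The purchase adds only to Saoirse's holdings (Auriga's stake shrinks), so Saoirse is the only person who could newly come to control Vireo.
Saoirse's largest direct stake is 10% in Orbis, which does not meet the threshold, so Saoirse controls no company.
Neither Saoirse nor any entity Saoirse controls holds any voting interest in Vireo.
So before the transaction, Saoirse does not control Vireo.
After the purchase, Saoirse holds 75% of Vireo directly, and Auriga's stake falls to 15%.
Saoirse holds 75% of Vireo, so Saoirse controls Vireo.
Saoirse did not control Vireo before and does after, so the clause is triggered.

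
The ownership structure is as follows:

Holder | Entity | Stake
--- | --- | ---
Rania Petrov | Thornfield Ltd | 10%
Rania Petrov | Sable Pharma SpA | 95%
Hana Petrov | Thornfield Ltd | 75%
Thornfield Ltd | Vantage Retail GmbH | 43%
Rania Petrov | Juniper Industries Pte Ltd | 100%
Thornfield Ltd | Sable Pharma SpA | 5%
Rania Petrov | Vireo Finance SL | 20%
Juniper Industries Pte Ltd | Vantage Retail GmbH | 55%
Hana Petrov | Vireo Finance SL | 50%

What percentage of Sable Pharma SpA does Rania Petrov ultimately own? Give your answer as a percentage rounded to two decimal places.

95.50%

Rania reaches Sable along 2 paths.
Via Thornfield: 10% × 5% = 0.5%.
Direct stake: 95% = 95%.
Total: 0.5% + 95% = 95.5%.
Rounded: 95.50%.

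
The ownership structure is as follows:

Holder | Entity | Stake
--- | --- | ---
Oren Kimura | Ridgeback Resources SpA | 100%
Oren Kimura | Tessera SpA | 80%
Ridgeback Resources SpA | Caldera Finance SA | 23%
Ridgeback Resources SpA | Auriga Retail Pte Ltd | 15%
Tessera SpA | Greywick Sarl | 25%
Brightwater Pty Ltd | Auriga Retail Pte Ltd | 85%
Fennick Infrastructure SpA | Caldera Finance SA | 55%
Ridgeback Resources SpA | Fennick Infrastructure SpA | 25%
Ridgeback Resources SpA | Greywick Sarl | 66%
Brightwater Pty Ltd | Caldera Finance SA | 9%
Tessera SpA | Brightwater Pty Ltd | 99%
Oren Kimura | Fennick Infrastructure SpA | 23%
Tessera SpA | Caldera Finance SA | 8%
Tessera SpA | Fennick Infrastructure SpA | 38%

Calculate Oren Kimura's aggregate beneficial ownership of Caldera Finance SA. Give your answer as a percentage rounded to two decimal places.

Oren reaches Caldera along 6 paths.
Via Tessera → Fennick: 80% × 38% × 55% = 16.72%.
Via Ridgeback → Fennick: 100% × 25% × 55% = 13.75%.
Via Fennick: 23% × 55% = 12.65%.
Via Tessera → Brightwater: 80% × 99% × 9% = 7.128%.
Via Ridgeback: 100% × 23% = 23%.
Via Tessera: 80% × 8% = 6.4%.
Total: 16.72% + 13.75% + 12.65% + 7.128% + 23% + 6.4% = 79.648%.
Rounded: 79.65%.

79.65%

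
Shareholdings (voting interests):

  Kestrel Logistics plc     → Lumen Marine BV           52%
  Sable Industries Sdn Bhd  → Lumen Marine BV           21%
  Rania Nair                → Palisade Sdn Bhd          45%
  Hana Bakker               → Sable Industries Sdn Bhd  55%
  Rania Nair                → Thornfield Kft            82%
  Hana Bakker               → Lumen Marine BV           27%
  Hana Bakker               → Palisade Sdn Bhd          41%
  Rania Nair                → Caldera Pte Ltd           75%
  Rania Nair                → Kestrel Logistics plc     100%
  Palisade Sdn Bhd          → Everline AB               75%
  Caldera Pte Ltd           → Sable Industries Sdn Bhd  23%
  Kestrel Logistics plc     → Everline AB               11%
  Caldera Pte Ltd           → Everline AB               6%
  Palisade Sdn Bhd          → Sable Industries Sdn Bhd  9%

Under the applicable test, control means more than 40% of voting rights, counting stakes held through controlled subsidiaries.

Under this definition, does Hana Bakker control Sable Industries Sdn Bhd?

Hana holds 41% of Palisade, so Hana controls Palisade.
Hana and Palisade together hold 55% + 9% = 64% of Sable, so Hana controls Sable.

Yes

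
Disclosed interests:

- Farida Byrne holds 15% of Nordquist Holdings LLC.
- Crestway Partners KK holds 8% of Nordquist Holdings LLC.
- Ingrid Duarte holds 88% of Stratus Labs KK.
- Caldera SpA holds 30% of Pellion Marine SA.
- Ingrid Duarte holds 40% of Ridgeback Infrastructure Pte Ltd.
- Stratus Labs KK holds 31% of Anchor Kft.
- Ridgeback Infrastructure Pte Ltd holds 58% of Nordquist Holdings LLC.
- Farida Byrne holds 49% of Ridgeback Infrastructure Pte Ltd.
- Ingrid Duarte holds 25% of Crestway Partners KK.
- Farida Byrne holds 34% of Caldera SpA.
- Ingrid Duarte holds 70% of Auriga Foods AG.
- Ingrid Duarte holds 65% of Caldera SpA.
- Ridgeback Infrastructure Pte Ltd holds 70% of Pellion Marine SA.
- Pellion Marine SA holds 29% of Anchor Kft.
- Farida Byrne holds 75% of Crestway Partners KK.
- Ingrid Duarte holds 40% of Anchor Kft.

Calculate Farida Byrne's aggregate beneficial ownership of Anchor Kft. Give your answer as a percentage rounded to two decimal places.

12.91%

Farida reaches Anchor along 2 paths.
Via Ridgeback → Pellion: 49% × 70% × 29% = 9.947%.
Via Caldera → Pellion: 34% × 30% × 29% = 2.958%.
Total: 9.947% + 2.958% = 12.905%.
Rounded: 12.91%.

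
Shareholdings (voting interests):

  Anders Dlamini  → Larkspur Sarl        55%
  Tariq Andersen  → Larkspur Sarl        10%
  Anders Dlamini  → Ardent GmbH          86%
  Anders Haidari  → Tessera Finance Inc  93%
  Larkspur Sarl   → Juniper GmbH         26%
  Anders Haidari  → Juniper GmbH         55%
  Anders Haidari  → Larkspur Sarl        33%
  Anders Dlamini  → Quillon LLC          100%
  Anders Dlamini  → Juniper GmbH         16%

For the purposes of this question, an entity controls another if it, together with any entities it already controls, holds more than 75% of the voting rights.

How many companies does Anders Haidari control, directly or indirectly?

Anders Haidari holds 93% of Tessera, so Anders Haidari controls Tessera.
No other company's threshold is met.
Anders Haidari controls 1 company.

1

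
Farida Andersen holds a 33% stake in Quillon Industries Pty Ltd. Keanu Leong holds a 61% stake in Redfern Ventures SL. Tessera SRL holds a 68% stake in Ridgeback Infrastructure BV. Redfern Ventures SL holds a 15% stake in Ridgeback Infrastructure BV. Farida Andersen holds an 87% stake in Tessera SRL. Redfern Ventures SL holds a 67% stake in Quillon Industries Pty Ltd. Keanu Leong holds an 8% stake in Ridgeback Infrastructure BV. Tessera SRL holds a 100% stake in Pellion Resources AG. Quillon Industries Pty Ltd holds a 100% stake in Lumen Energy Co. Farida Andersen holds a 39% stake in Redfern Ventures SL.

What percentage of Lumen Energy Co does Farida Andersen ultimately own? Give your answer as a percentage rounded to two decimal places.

59.13%

Farida reaches Lumen along 2 paths.
Via Quillon: 33% × 100% = 33%.
Via Redfern → Quillon: 39% × 67% × 100% = 26.13%.
Total: 33% + 26.13% = 59.13%.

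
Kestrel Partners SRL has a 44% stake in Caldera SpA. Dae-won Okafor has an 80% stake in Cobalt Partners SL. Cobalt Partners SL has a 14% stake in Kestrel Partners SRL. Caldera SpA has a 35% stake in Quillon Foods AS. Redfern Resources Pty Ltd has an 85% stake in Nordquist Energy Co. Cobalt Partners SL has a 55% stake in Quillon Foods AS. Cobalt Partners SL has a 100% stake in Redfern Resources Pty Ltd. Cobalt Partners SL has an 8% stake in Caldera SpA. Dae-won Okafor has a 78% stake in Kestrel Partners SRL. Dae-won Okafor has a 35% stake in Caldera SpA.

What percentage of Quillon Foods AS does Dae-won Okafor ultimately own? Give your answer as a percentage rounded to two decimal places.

Dae-won reaches Quillon along 5 paths.
Via Cobalt: 80% × 55% = 44%.
Via Caldera: 35% × 35% = 12.25%.
Via Kestrel → Caldera: 78% × 44% × 35% = 12.012%.
Via Cobalt → Kestrel → Caldera: 80% × 14% × 44% × 35% = 1.7248%.
Via Cobalt → Caldera: 80% × 8% × 35% = 2.24%.
Total: 44% + 12.25% + 12.012% + 1.7248% + 2.24% = 72.2268%.
Rounded: 72.23%.

72.23%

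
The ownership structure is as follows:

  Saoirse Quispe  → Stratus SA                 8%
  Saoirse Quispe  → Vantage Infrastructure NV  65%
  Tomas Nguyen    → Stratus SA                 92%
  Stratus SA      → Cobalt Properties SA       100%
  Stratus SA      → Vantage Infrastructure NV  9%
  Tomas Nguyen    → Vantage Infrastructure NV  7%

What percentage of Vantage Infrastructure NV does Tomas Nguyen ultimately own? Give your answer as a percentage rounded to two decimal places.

Tomas reaches Vantage along 2 paths.
Direct stake: 7% = 7%.
Via Stratus: 92% × 9% = 8.28%.
Total: 7% + 8.28% = 15.28%.

15.28%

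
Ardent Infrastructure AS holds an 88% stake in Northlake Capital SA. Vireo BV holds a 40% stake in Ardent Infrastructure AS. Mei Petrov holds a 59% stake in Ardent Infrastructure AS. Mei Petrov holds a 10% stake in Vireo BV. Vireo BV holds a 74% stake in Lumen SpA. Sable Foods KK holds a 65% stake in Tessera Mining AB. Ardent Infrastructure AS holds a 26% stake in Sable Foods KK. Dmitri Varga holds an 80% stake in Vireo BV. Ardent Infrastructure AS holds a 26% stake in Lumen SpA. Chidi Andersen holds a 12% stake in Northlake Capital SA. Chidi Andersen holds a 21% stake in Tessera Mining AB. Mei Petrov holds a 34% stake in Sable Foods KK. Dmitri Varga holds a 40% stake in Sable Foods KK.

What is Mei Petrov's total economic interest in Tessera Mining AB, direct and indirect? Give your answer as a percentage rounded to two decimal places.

32.75%

Mei reaches Tessera along 3 paths.
Via Sable: 34% × 65% = 22.1%.
Via Ardent → Sable: 59% × 26% × 65% = 9.971%.
Via Vireo → Ardent → Sable: 10% × 40% × 26% × 65% = 0.676%.
Total: 22.1% + 9.971% + 0.676% = 32.747%.
Rounded: 32.75%.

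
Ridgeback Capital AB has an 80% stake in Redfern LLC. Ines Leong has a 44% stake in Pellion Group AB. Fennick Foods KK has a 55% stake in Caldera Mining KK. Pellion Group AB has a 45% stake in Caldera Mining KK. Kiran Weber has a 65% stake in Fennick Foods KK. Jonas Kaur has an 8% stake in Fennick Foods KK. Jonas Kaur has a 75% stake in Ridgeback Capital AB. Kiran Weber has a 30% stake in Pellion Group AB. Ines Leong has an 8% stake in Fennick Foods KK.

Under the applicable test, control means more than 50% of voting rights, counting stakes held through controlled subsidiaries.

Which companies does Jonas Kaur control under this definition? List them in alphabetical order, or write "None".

Jonas holds 75% of Ridgeback, so Jonas controls Ridgeback.
Ridgeback holds 80% of Redfern, so Jonas controls Redfern.
No other company's threshold is met.

Redfern LLC, Ridgeback Capital AB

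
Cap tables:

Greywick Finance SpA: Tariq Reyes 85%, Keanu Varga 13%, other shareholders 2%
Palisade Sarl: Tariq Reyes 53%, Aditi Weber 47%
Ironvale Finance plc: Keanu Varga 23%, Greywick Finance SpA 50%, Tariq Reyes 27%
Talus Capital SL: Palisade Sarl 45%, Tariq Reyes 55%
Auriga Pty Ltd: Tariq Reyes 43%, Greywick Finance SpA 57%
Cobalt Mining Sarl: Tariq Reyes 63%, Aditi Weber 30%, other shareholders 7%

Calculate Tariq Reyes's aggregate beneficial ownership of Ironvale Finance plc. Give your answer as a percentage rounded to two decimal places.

69.50%

Tariq reaches Ironvale along 2 paths.
Via Greywick: 85% × 50% = 42.5%.
Direct stake: 27% = 27%.
Total: 42.5% + 27% = 69.5%.
Rounded: 69.50%.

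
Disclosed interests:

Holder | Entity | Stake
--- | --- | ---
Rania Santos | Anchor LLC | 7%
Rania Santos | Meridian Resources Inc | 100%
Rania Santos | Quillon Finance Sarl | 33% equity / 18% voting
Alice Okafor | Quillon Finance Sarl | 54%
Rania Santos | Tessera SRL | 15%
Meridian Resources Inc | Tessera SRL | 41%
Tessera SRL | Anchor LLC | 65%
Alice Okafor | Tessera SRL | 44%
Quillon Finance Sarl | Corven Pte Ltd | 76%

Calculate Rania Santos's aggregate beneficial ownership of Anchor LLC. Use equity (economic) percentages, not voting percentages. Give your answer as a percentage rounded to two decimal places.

Rania reaches Anchor along 3 paths.
Via Tessera: 15% × 65% = 9.75%.
Via Meridian → Tessera: 100% × 41% × 65% = 26.65%.
Direct stake: 7% = 7%.
Total: 9.75% + 26.65% + 7% = 43.4%.
Rounded: 43.40%.

43.40%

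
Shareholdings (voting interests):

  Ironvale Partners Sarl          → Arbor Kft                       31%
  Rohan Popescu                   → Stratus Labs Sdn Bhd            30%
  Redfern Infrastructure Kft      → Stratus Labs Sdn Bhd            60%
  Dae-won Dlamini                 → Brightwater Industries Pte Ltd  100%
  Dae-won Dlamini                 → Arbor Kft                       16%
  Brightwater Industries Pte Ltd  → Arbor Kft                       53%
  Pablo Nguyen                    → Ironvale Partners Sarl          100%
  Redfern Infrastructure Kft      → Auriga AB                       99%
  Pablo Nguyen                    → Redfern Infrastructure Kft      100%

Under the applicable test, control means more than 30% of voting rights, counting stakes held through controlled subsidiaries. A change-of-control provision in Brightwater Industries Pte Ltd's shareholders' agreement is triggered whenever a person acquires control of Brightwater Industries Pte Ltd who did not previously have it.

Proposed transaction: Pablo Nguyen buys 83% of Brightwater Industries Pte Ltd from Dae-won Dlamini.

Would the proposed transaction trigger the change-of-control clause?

The purchase adds only to Pablo's holdings (Dae-won's stake shrinks), so Pablo is the only person who could newly come to control Brightwater.
Pablo holds 100% of Redfern, so Pablo controls Redfern.
Redfern holds 60% of Stratus, so Pablo controls Stratus.
Pablo holds 100% of Ironvale, so Pablo controls Ironvale.
Ironvale holds 31% of Arbor, so Pablo controls Arbor.
Redfern holds 99% of Auriga, so Pablo controls Auriga.
Neither Pablo nor any entity Pablo controls holds any voting interest in Brightwater.
So before the transaction, Pablo does not control Brightwater.
After the purchase, Pablo holds 83% of Brightwater directly, and Dae-won's stake falls to 17%.
Pablo holds 83% of Brightwater, so Pablo controls Brightwater.
Pablo did not control Brightwater before and does after, so the clause is triggered.

Yes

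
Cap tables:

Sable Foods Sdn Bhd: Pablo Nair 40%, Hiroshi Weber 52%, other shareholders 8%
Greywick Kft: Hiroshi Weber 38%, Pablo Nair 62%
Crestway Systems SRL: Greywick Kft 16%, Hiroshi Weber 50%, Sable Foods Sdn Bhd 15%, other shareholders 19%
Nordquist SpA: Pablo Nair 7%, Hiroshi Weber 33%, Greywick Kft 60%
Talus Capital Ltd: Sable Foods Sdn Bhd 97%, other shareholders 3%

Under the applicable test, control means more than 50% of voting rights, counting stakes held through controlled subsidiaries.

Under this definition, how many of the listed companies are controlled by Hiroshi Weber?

Hiroshi holds 52% of Sable, so Hiroshi controls Sable.
Hiroshi and Sable together hold 50% + 15% = 65% of Crestway, so Hiroshi controls Crestway.
Sable holds 97% of Talus, so Hiroshi controls Talus.
No other company's threshold is met.
Hiroshi controls 3 companies.

3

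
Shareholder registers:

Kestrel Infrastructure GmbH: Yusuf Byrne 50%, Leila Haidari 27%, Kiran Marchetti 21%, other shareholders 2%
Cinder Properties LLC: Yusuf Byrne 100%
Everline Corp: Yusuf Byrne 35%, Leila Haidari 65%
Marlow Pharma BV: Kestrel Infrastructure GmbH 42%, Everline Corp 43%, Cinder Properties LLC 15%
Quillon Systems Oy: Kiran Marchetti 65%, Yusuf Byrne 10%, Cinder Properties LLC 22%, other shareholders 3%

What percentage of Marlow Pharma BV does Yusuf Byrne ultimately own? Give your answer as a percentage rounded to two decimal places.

51.05%

Yusuf reaches Marlow along 3 paths.
Via Kestrel: 50% × 42% = 21%.
Via Everline: 35% × 43% = 15.05%.
Via Cinder: 100% × 15% = 15%.
Total: 21% + 15.05% + 15% = 51.05%.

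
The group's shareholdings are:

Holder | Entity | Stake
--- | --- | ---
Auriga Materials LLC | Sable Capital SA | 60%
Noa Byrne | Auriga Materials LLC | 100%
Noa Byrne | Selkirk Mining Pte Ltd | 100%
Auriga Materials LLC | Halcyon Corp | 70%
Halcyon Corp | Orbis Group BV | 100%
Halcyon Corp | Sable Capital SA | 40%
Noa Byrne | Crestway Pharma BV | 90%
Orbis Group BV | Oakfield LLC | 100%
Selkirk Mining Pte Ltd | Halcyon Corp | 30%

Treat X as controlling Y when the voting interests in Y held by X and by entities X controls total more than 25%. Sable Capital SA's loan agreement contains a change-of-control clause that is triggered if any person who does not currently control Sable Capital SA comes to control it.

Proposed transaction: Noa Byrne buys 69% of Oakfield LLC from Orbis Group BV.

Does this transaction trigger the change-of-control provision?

The purchase adds only to Noa's holdings (Orbis's stake shrinks), so Noa is the only person who could newly come to control Sable.
Noa holds 100% of Auriga, so Noa controls Auriga.
Noa holds 100% of Selkirk, so Noa controls Selkirk.
Auriga and Selkirk together hold 70% + 30% = 100% of Halcyon, so Noa controls Halcyon.
Halcyon and Auriga together hold 40% + 60% = 100% of Sable, so Noa controls Sable.
So Noa already controls Sable before the transaction.
After the purchase, Noa holds 69% of Oakfield directly, and Orbis's stake falls to 31%.
Noa controlled Sable already, so this is not a new person acquiring control; every other person's position is unchanged or reduced.
No new person acquires control, so the clause is not triggered.

No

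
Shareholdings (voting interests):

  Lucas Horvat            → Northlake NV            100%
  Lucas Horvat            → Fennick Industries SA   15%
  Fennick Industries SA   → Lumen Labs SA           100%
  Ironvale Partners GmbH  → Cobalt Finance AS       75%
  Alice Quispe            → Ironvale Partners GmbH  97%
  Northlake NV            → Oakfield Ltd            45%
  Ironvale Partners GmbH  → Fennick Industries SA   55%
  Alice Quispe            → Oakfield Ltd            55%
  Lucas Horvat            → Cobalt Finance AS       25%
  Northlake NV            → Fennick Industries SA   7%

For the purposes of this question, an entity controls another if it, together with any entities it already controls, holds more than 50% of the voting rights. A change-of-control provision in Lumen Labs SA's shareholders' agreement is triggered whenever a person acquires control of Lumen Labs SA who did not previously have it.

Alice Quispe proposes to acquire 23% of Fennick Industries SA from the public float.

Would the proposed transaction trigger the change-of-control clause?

The purchase changes only Alice's holdings, so Alice is the only person who could newly come to control Lumen.
Alice holds 97% of Ironvale, so Alice controls Ironvale.
Ironvale holds 55% of Fennick, so Alice controls Fennick.
Fennick holds 100% of Lumen, so Alice controls Lumen.
So Alice already controls Lumen before the transaction.
After the purchase, Alice holds 23% of Fennick directly.
Alice controlled Lumen already, so this is not a new person acquiring control; every other person's position is unchanged or reduced.
No new person acquires control, so the clause is not triggered.

No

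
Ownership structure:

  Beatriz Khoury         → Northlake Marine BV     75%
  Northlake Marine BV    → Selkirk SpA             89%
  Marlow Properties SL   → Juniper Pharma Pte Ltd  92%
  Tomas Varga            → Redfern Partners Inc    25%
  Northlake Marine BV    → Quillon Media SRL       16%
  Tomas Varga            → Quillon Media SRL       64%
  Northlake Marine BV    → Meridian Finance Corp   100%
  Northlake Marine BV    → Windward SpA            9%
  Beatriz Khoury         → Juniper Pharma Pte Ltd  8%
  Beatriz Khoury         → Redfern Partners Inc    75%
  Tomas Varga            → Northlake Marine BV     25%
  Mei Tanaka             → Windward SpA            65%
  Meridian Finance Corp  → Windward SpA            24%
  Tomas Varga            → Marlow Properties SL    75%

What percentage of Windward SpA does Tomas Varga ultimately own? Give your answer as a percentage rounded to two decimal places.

Tomas reaches Windward along 2 paths.
Via Northlake → Meridian: 25% × 100% × 24% = 6%.
Via Northlake: 25% × 9% = 2.25%.
Total: 6% + 2.25% = 8.25%.

8.25%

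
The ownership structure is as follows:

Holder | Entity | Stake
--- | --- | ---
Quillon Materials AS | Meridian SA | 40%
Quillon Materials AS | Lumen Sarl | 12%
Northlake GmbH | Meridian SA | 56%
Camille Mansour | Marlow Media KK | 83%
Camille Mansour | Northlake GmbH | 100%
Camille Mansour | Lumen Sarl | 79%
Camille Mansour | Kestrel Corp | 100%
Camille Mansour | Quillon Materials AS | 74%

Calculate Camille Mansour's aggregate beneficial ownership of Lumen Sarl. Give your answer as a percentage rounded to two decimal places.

87.88%

Camille reaches Lumen along 2 paths.
Direct stake: 79% = 79%.
Via Quillon: 74% × 12% = 8.88%.
Total: 79% + 8.88% = 87.88%.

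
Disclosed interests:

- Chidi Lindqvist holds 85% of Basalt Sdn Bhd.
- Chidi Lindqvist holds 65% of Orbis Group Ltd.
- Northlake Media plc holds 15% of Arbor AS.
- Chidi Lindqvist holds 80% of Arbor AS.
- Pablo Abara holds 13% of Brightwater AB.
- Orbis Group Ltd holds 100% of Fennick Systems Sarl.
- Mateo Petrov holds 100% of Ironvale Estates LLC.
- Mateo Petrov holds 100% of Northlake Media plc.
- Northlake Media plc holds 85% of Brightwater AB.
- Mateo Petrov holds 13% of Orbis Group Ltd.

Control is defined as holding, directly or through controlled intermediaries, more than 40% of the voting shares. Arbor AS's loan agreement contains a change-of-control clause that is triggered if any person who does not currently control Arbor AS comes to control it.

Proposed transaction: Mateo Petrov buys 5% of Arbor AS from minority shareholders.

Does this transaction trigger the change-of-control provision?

The purchase changes only Mateo's holdings, so Mateo is the only person who could newly come to control Arbor.
Mateo holds 100% of Northlake, so Mateo controls Northlake.
Northlake holds 85% of Brightwater, so Mateo controls Brightwater.
Mateo holds 100% of Ironvale, so Mateo controls Ironvale.
In Arbor, Mateo's side holds only 15%, not > 40%.
So before the transaction, Mateo does not control Arbor.
After the purchase, Mateo holds 5% of Arbor directly.
After the transaction, Mateo's side holds 15% + 5% = 20% of Arbor, not > 40%, so Mateo still does not control Arbor.
No new person acquires control, so the clause is not triggered.

No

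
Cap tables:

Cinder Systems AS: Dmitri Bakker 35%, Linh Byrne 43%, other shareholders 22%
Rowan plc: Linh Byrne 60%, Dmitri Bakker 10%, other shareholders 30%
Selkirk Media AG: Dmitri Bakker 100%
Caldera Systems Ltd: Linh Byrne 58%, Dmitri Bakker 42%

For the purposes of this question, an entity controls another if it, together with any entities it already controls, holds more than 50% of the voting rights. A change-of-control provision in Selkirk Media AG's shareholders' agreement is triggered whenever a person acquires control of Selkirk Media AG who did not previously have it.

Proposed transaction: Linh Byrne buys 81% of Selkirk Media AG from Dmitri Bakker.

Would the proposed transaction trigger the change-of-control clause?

Yes

The purchase adds only to Linh's holdings (Dmitri's stake shrinks), so Linh is the only person who could newly come to control Selkirk.
Linh holds 60% of Rowan, so Linh controls Rowan.
Linh holds 58% of Caldera, so Linh controls Caldera.
Neither Linh nor any entity Linh controls holds any voting interest in Selkirk.
So before the transaction, Linh does not control Selkirk.
After the purchase, Linh holds 81% of Selkirk directly, and Dmitri's stake falls to 19%.
Linh holds 81% of Selkirk, so Linh controls Selkirk.
Linh did not control Selkirk before and does after, so the clause is triggered.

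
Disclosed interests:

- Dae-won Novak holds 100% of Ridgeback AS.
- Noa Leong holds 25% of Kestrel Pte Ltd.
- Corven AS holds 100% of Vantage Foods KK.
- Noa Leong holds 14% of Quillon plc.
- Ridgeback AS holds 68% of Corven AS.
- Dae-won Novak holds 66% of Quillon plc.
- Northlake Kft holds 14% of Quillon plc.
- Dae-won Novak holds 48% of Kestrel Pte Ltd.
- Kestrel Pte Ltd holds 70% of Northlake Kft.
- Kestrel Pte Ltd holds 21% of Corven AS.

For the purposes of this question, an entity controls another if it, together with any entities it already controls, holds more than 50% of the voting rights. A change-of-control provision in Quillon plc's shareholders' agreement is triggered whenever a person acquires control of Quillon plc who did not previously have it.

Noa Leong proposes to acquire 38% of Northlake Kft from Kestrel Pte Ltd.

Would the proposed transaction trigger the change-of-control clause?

The purchase adds only to Noa's holdings (Kestrel's stake shrinks), so Noa is the only person who could newly come to control Quillon.
Noa's largest direct stake is 25% in Kestrel, which does not meet the threshold, so Noa controls no company.
In Quillon, Noa's side holds only 14%, not > 50%.
So before the transaction, Noa does not control Quillon.
After the purchase, Noa holds 38% of Northlake directly, and Kestrel's stake falls to 32%.
Noa's side now holds 38% of Northlake, not > 50%, so Noa still does not control Northlake.
After the transaction, Noa's side holds 14% of Quillon, not > 50%, so Noa still does not control Quillon.
No new person acquires control, so the clause is not triggered.

No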